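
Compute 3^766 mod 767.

146

3^1 ≡ 3 (mod 767)
3^2 ≡ 3^2 = 9 ≡ 9 (mod 767)
3^4 ≡ 9^2 = 81 ≡ 81 (mod 767)
3^8 ≡ 81^2 = 6561 ≡ 425 (mod 767)
3^16 ≡ 425^2 = 180625 ≡ 380 (mod 767)
3^32 ≡ 380^2 = 144400 ≡ 204 (mod 767)
3^64 ≡ 204^2 = 41616 ≡ 198 (mod 767)
3^128 ≡ 198^2 = 39204 ≡ 87 (mod 767)
3^256 ≡ 87^2 = 7569 ≡ 666 (mod 767)
3^512 ≡ 666^2 = 443556 ≡ 230 (mod 767)
766 = 512 + 128 + 64 + 32 + 16 + 8 + 4 + 2 in binary powers of 2.
So 3^766 ≡ 230 · 87 · 198 · 204 · 380 · 425 · 81 · 9 ≡ 146 (mod 767).
Since 146 ≠ 1, base 3 is a Fermat witness: 767 is composite.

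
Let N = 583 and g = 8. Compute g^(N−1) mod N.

196

8^1 ≡ 8 (mod 583)
8^2 ≡ 8^2 = 64 ≡ 64 (mod 583)
8^4 ≡ 64^2 = 4096 ≡ 15 (mod 583)
8^8 ≡ 15^2 = 225 ≡ 225 (mod 583)
8^16 ≡ 225^2 = 50625 ≡ 487 (mod 583)
8^32 ≡ 487^2 = 237169 ≡ 471 (mod 583)
8^64 ≡ 471^2 = 221841 ≡ 301 (mod 583)
8^128 ≡ 301^2 = 90601 ≡ 236 (mod 583)
8^256 ≡ 236^2 = 55696 ≡ 311 (mod 583)
8^512 ≡ 311^2 = 96721 ≡ 526 (mod 583)
582 = 512 + 64 + 4 + 2 in binary powers of 2.
So 8^582 ≡ 526 · 301 · 15 · 64 ≡ 196 (mod 583).
Since 196 ≠ 1, base 8 is a Fermat witness: 583 is composite.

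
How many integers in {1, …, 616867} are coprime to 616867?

594048

Factor: 616867 = 53 · 103 · 113.
φ(616867) = (53−1) · (103−1) · (113−1) = 52 · 102 · 112 = 594048.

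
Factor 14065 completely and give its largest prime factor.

14065 = 5 · 2813
2813 = 29 · 97
97 is prime.
So 14065 = 5 · 29 · 97; the largest prime factor is 97.

97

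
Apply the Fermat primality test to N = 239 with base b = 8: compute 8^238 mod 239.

1

8^1 ≡ 8 (mod 239)
8^2 ≡ 8^2 = 64 ≡ 64 (mod 239)
8^4 ≡ 64^2 = 4096 ≡ 33 (mod 239)
8^8 ≡ 33^2 = 1089 ≡ 133 (mod 239)
8^16 ≡ 133^2 = 17689 ≡ 3 (mod 239)
8^32 ≡ 3^2 = 9 ≡ 9 (mod 239)
8^64 ≡ 9^2 = 81 ≡ 81 (mod 239)
8^128 ≡ 81^2 = 6561 ≡ 108 (mod 239)
238 = 128 + 64 + 32 + 8 + 4 + 2 in binary powers of 2.
So 8^238 ≡ 108 · 81 · 9 · 133 · 33 · 64 ≡ 1 (mod 239).
Since the result is 1, base 8 gives no evidence that 239 is composite.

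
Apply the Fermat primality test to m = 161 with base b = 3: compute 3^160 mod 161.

39

3^1 ≡ 3 (mod 161)
3^2 ≡ 3^2 = 9 ≡ 9 (mod 161)
3^4 ≡ 9^2 = 81 ≡ 81 (mod 161)
3^8 ≡ 81^2 = 6561 ≡ 121 (mod 161)
3^16 ≡ 121^2 = 14641 ≡ 151 (mod 161)
3^32 ≡ 151^2 = 22801 ≡ 100 (mod 161)
3^64 ≡ 100^2 = 10000 ≡ 18 (mod 161)
3^128 ≡ 18^2 = 324 ≡ 2 (mod 161)
160 = 128 + 32 in binary powers of 2.
So 3^160 ≡ 2 · 100 ≡ 39 (mod 161).
Since 39 ≠ 1, base 3 is a Fermat witness: 161 is composite.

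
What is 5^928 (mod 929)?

5^1 ≡ 5 (mod 929)
5^2 ≡ 5^2 = 25 ≡ 25 (mod 929)
5^4 ≡ 25^2 = 625 ≡ 625 (mod 929)
5^8 ≡ 625^2 = 390625 ≡ 445 (mod 929)
5^16 ≡ 445^2 = 198025 ≡ 148 (mod 929)
5^32 ≡ 148^2 = 21904 ≡ 537 (mod 929)
5^64 ≡ 537^2 = 288369 ≡ 379 (mod 929)
5^128 ≡ 379^2 = 143641 ≡ 575 (mod 929)
5^256 ≡ 575^2 = 330625 ≡ 830 (mod 929)
5^512 ≡ 830^2 = 688900 ≡ 511 (mod 929)
928 = 512 + 256 + 128 + 32 in binary powers of 2.
So 5^928 ≡ 511 · 830 · 575 · 537 ≡ 1 (mod 929).
Since the result is 1, base 5 gives no evidence that 929 is composite.

1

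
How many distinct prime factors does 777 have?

3

777 = 3 · 259
259 = 7 · 37
777 = 3 · 7 · 37, which has 3 distinct prime factors.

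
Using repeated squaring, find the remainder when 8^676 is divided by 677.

8^1 ≡ 8 (mod 677)
8^2 ≡ 8^2 = 64 ≡ 64 (mod 677)
8^4 ≡ 64^2 = 4096 ≡ 34 (mod 677)
8^8 ≡ 34^2 = 1156 ≡ 479 (mod 677)
8^16 ≡ 479^2 = 229441 ≡ 615 (mod 677)
8^32 ≡ 615^2 = 378225 ≡ 459 (mod 677)
8^64 ≡ 459^2 = 210681 ≡ 134 (mod 677)
8^128 ≡ 134^2 = 17956 ≡ 354 (mod 677)
8^256 ≡ 354^2 = 125316 ≡ 71 (mod 677)
8^512 ≡ 71^2 = 5041 ≡ 302 (mod 677)
676 = 512 + 128 + 32 + 4 in binary powers of 2.
So 8^676 ≡ 302 · 354 · 459 · 34 ≡ 1 (mod 677).
Since the result is 1, base 8 gives no evidence that 677 is composite.

1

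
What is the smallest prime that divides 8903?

8903 is odd.
Digit sum 20, not divisible by 3.
Ends in 3: not divisible by 5.
7: 8903 = 7·1271 + 6
11: 8903 = 11·809 + 4
13: 8903 = 13·684 + 11
17: 8903 = 17·523 + 12
19: 8903 = 19·468 + 11
23: 8903 = 23·387 + 2
29: 8903 = 29·307

29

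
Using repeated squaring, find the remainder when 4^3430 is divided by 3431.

1756

4^1 ≡ 4 (mod 3431)
4^2 ≡ 4^2 = 16 ≡ 16 (mod 3431)
4^4 ≡ 16^2 = 256 ≡ 256 (mod 3431)
4^8 ≡ 256^2 = 65536 ≡ 347 (mod 3431)
4^16 ≡ 347^2 = 120409 ≡ 324 (mod 3431)
4^32 ≡ 324^2 = 104976 ≡ 2046 (mod 3431)
4^64 ≡ 2046^2 = 4186116 ≡ 296 (mod 3431)
4^128 ≡ 296^2 = 87616 ≡ 1841 (mod 3431)
4^256 ≡ 1841^2 = 3389281 ≡ 2884 (mod 3431)
4^512 ≡ 2884^2 = 8317456 ≡ 712 (mod 3431)
4^1024 ≡ 712^2 = 506944 ≡ 2587 (mod 3431)
4^2048 ≡ 2587^2 = 6692569 ≡ 2119 (mod 3431)
3430 = 2048 + 1024 + 256 + 64 + 32 + 4 + 2 in binary powers of 2.
So 4^3430 ≡ 2119 · 2587 · 2884 · 296 · 2046 · 256 · 16 ≡ 1756 (mod 3431).
Since 1756 ≠ 1, base 4 is a Fermat witness: 3431 is composite.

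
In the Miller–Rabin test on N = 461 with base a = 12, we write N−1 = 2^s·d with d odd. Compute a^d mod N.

461 − 1 = 460 = 2^2 · 115, so d = 115.
12^1 ≡ 12 (mod 461)
12^2 ≡ 12^2 = 144 ≡ 144 (mod 461)
12^4 ≡ 144^2 = 20736 ≡ 452 (mod 461)
12^8 ≡ 452^2 = 204304 ≡ 81 (mod 461)
12^16 ≡ 81^2 = 6561 ≡ 107 (mod 461)
12^32 ≡ 107^2 = 11449 ≡ 385 (mod 461)
12^64 ≡ 385^2 = 148225 ≡ 244 (mod 461)
115 = 64 + 32 + 16 + 2 + 1 in binary powers of 2.
So 12^115 ≡ 244 · 385 · 107 · 144 · 12 ≡ 48 (mod 461).
Squaring chain: 48 → 460; reaches −1, so base 12 does not prove 461 composite.

48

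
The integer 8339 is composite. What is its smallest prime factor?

31

8339 is odd.
Digit sum 23, not divisible by 3.
Ends in 9: not divisible by 5.
7: 8339 = 7·1191 + 2
11: 8339 = 11·758 + 1
13: 8339 = 13·641 + 6
17: 8339 = 17·490 + 9
19: 8339 = 19·438 + 17
23: 8339 = 23·362 + 13
29: 8339 = 29·287 + 16
31: 8339 = 31·269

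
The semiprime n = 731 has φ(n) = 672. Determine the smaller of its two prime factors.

17

φ(n) = (p−1)(q−1) = n − (p+q) + 1, so p + q = 731 − 672 + 1 = 60.
p and q are the roots of t² − 60t + 731 = 0.
Discriminant: 60² − 4·731 = 3600 − 2924 = 676; √676 = 26.
q = (60 − 26)/2 = 17, p = (60 + 26)/2 = 43.
Check: 17 · 43 = 731.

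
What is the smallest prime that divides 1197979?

41

1197979 is odd.
Digit sum 43, not divisible by 3.
Ends in 9: not divisible by 5.
7: 1197979 = 7·171139 + 6
11: 1197979 = 11·108907 + 2
13: 1197979 = 13·92152 + 3
17: 1197979 = 17·70469 + 6
19: 1197979 = 19·63051 + 10
23: 1197979 = 23·52086 + 1
29: 1197979 = 29·41309 + 18
31: 1197979 = 31·38644 + 15
37: 1197979 = 37·32377 + 30
41: 1197979 = 41·29219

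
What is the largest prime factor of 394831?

394831 = 67 · 5893
5893 = 71 · 83
83 is prime.
So 394831 = 67 · 71 · 83; the largest prime factor is 83.

83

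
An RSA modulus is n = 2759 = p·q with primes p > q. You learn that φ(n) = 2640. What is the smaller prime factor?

φ(n) = (p−1)(q−1) = n − (p+q) + 1, so p + q = 2759 − 2640 + 1 = 120.
p and q are the roots of t² − 120t + 2759 = 0.
Discriminant: 120² − 4·2759 = 14400 − 11036 = 3364; √3364 = 58.
q = (120 − 58)/2 = 31, p = (120 + 58)/2 = 89.
Check: 31 · 89 = 2759.

31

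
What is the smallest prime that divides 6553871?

6553871 is odd.
Digit sum 35, not divisible by 3.
Ends in 1: not divisible by 5.
7: 6553871 = 7·936267 + 2
11: 6553871 = 11·595806 + 5
13: 6553871 = 13·504143 + 12
17: 6553871 = 17·385521 + 14
19: 6553871 = 19·344940 + 11
23: 6553871 = 23·284950 + 21
29: 6553871 = 29·225995 + 16
31: 6553871 = 31·211415 + 6
37: 6553871 = 37·177131 + 24
41: 6553871 = 41·159850 + 21
43: 6553871 = 43·152415 + 26
47: 6553871 = 47·139444 + 3
53: 6553871 = 53·123657 + 50
59: 6553871 = 59·111082 + 33
61: 6553871 = 61·107440 + 31
67: 6553871 = 67·97818 + 65
71: 6553871 = 71·92308 + 3
73: 6553871 = 73·89779 + 4
79: 6553871 = 79·82960 + 31
83: 6553871 = 83·78962 + 25
89: 6553871 = 89·73639

89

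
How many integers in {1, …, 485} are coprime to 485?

Factor: 485 = 5 · 97.
φ(485) = (5−1) · (97−1) = 4 · 96 = 384.

384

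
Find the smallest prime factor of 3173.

19

3173 is odd.
Digit sum 14, not divisible by 3.
Ends in 3: not divisible by 5.
7: 3173 = 7·453 + 2
11: 3173 = 11·288 + 5
13: 3173 = 13·244 + 1
17: 3173 = 17·186 + 11
19: 3173 = 19·167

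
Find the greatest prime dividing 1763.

1763 = 41 · 43
43 is prime.
So 1763 = 41 · 43; the largest prime factor is 43.

43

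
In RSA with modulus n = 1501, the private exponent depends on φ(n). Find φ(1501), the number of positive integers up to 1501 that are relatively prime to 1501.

Factor: 1501 = 19 · 79.
φ(1501) = (19−1) · (79−1) = 18 · 78 = 1404.

1404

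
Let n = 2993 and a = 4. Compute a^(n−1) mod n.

1205

4^1 ≡ 4 (mod 2993)
4^2 ≡ 4^2 = 16 ≡ 16 (mod 2993)
4^4 ≡ 16^2 = 256 ≡ 256 (mod 2993)
4^8 ≡ 256^2 = 65536 ≡ 2683 (mod 2993)
4^16 ≡ 2683^2 = 7198489 ≡ 324 (mod 2993)
4^32 ≡ 324^2 = 104976 ≡ 221 (mod 2993)
4^64 ≡ 221^2 = 48841 ≡ 953 (mod 2993)
4^128 ≡ 953^2 = 908209 ≡ 1330 (mod 2993)
4^256 ≡ 1330^2 = 1768900 ≡ 37 (mod 2993)
4^512 ≡ 37^2 = 1369 ≡ 1369 (mod 2993)
4^1024 ≡ 1369^2 = 1874161 ≡ 543 (mod 2993)
4^2048 ≡ 543^2 = 294849 ≡ 1535 (mod 2993)
2992 = 2048 + 512 + 256 + 128 + 32 + 16 in binary powers of 2.
So 4^2992 ≡ 1535 · 1369 · 37 · 1330 · 221 · 324 ≡ 1205 (mod 2993).
Since 1205 ≠ 1, base 4 is a Fermat witness: 2993 is composite.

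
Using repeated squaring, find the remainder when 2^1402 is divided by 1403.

676

2^1 ≡ 2 (mod 1403)
2^2 ≡ 2^2 = 4 ≡ 4 (mod 1403)
2^4 ≡ 4^2 = 16 ≡ 16 (mod 1403)
2^8 ≡ 16^2 = 256 ≡ 256 (mod 1403)
2^16 ≡ 256^2 = 65536 ≡ 998 (mod 1403)
2^32 ≡ 998^2 = 996004 ≡ 1277 (mod 1403)
2^64 ≡ 1277^2 = 1630729 ≡ 443 (mod 1403)
2^128 ≡ 443^2 = 196249 ≡ 1232 (mod 1403)
2^256 ≡ 1232^2 = 1517824 ≡ 1181 (mod 1403)
2^512 ≡ 1181^2 = 1394761 ≡ 179 (mod 1403)
2^1024 ≡ 179^2 = 32041 ≡ 1175 (mod 1403)
1402 = 1024 + 256 + 64 + 32 + 16 + 8 + 2 in binary powers of 2.
So 2^1402 ≡ 1175 · 1181 · 443 · 1277 · 998 · 256 · 4 ≡ 676 (mod 1403).
Since 676 ≠ 1, base 2 is a Fermat witness: 1403 is composite.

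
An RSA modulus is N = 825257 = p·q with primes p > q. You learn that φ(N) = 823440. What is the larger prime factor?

941

φ(n) = (p−1)(q−1) = n − (p+q) + 1, so p + q = 825257 − 823440 + 1 = 1818.
p and q are the roots of t² − 1818t + 825257 = 0.
Discriminant: 1818² − 4·825257 = 3305124 − 3301028 = 4096; √4096 = 64.
q = (1818 − 64)/2 = 877, p = (1818 + 64)/2 = 941.
Check: 877 · 941 = 825257.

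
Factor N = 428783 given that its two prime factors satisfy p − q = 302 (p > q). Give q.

521

Since p = q + 302, we have 428783 = q(q + 302), so q² + 302q − 428783 = 0.
Discriminant: 302² + 4·428783 = 91204 + 1715132 = 1806336; √1806336 = 1344.
q = (−302 + 1344)/2 = 521, and p = q + 302 = 823.
Check: 521 · 823 = 428783.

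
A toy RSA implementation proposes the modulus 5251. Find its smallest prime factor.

5251 is odd.
Digit sum 13, not divisible by 3.
Ends in 1: not divisible by 5.
7: 5251 = 7·750 + 1
11: 5251 = 11·477 + 4
13: 5251 = 13·403 + 12
17: 5251 = 17·308 + 15
19: 5251 = 19·276 + 7
23: 5251 = 23·228 + 7
29: 5251 = 29·181 + 2
31: 5251 = 31·169 + 12
37: 5251 = 37·141 + 34
41: 5251 = 41·128 + 3
43: 5251 = 43·122 + 5
47: 5251 = 47·111 + 34
53: 5251 = 53·99 + 4
59: 5251 = 59·89

59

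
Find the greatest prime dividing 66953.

66953 = 23 · 2911
2911 = 41 · 71
71 is prime.
So 66953 = 23 · 41 · 71; the largest prime factor is 71.

71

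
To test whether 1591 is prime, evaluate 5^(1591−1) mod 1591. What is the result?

5^1 ≡ 5 (mod 1591)
5^2 ≡ 5^2 = 25 ≡ 25 (mod 1591)
5^4 ≡ 25^2 = 625 ≡ 625 (mod 1591)
5^8 ≡ 625^2 = 390625 ≡ 830 (mod 1591)
5^16 ≡ 830^2 = 688900 ≡ 1588 (mod 1591)
5^32 ≡ 1588^2 = 2521744 ≡ 9 (mod 1591)
5^64 ≡ 9^2 = 81 ≡ 81 (mod 1591)
5^128 ≡ 81^2 = 6561 ≡ 197 (mod 1591)
5^256 ≡ 197^2 = 38809 ≡ 625 (mod 1591)
5^512 ≡ 625^2 = 390625 ≡ 830 (mod 1591)
5^1024 ≡ 830^2 = 688900 ≡ 1588 (mod 1591)
1590 = 1024 + 512 + 32 + 16 + 4 + 2 in binary powers of 2.
So 5^1590 ≡ 1588 · 830 · 9 · 1588 · 625 · 25 ≡ 1454 (mod 1591).
Since 1454 ≠ 1, base 5 is a Fermat witness: 1591 is composite.

1454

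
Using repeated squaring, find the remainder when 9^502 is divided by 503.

9^1 ≡ 9 (mod 503)
9^2 ≡ 9^2 = 81 ≡ 81 (mod 503)
9^4 ≡ 81^2 = 6561 ≡ 22 (mod 503)
9^8 ≡ 22^2 = 484 ≡ 484 (mod 503)
9^16 ≡ 484^2 = 234256 ≡ 361 (mod 503)
9^32 ≡ 361^2 = 130321 ≡ 44 (mod 503)
9^64 ≡ 44^2 = 1936 ≡ 427 (mod 503)
9^128 ≡ 427^2 = 182329 ≡ 243 (mod 503)
9^256 ≡ 243^2 = 59049 ≡ 198 (mod 503)
502 = 256 + 128 + 64 + 32 + 16 + 4 + 2 in binary powers of 2.
So 9^502 ≡ 198 · 243 · 427 · 44 · 361 · 22 · 81 ≡ 1 (mod 503).
Since the result is 1, base 9 gives no evidence that 503 is composite.

1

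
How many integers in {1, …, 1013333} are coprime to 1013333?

Factor: 1013333 = 79 · 101 · 127.
φ(1013333) = (79−1) · (101−1) · (127−1) = 78 · 100 · 126 = 982800.

982800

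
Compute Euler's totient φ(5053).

Factor: 5053 = 31 · 163.
φ(5053) = (31−1) · (163−1) = 30 · 162 = 4860.

4860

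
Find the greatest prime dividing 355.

71

355 = 5 · 71
71 is prime.
So 355 = 5 · 71; the largest prime factor is 71.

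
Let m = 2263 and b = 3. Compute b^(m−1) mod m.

3^1 ≡ 3 (mod 2263)
3^2 ≡ 3^2 = 9 ≡ 9 (mod 2263)
3^4 ≡ 9^2 = 81 ≡ 81 (mod 2263)
3^8 ≡ 81^2 = 6561 ≡ 2035 (mod 2263)
3^16 ≡ 2035^2 = 4141225 ≡ 2198 (mod 2263)
3^32 ≡ 2198^2 = 4831204 ≡ 1962 (mod 2263)
3^64 ≡ 1962^2 = 3849444 ≡ 81 (mod 2263)
3^128 ≡ 81^2 = 6561 ≡ 2035 (mod 2263)
3^256 ≡ 2035^2 = 4141225 ≡ 2198 (mod 2263)
3^512 ≡ 2198^2 = 4831204 ≡ 1962 (mod 2263)
3^1024 ≡ 1962^2 = 3849444 ≡ 81 (mod 2263)
3^2048 ≡ 81^2 = 6561 ≡ 2035 (mod 2263)
2262 = 2048 + 128 + 64 + 16 + 4 + 2 in binary powers of 2.
So 3^2262 ≡ 2035 · 2035 · 81 · 2198 · 81 · 9 ≡ 2116 (mod 2263).
Since 2116 ≠ 1, base 3 is a Fermat witness: 2263 is composite.

2116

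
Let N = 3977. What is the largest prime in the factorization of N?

97

3977 = 41 · 97
97 is prime.
So 3977 = 41 · 97; the largest prime factor is 97.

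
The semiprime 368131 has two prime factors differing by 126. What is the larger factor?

673

Since p = q + 126, we have 368131 = q(q + 126), so q² + 126q − 368131 = 0.
Discriminant: 126² + 4·368131 = 15876 + 1472524 = 1488400; √1488400 = 1220.
q = (−126 + 1220)/2 = 547, and p = q + 126 = 673.
Check: 547 · 673 = 368131.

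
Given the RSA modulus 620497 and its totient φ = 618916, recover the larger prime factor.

φ(n) = (p−1)(q−1) = n − (p+q) + 1, so p + q = 620497 − 618916 + 1 = 1582.
p and q are the roots of t² − 1582t + 620497 = 0.
Discriminant: 1582² − 4·620497 = 2502724 − 2481988 = 20736; √20736 = 144.
q = (1582 − 144)/2 = 719, p = (1582 + 144)/2 = 863.
Check: 719 · 863 = 620497.

863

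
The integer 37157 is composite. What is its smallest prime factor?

37157 is odd.
Digit sum 23, not divisible by 3.
Ends in 7: not divisible by 5.
7: 37157 = 7·5308 + 1
11: 37157 = 11·3377 + 10
13: 37157 = 13·2858 + 3
17: 37157 = 17·2185 + 12
19: 37157 = 19·1955 + 12
23: 37157 = 23·1615 + 12
29: 37157 = 29·1281 + 8
31: 37157 = 31·1198 + 19
37: 37157 = 37·1004 + 9
41: 37157 = 41·906 + 11
43: 37157 = 43·864 + 5
47: 37157 = 47·790 + 27
53: 37157 = 53·701 + 4
59: 37157 = 59·629 + 46
61: 37157 = 61·609 + 8
67: 37157 = 67·554 + 39
71: 37157 = 71·523 + 24
73: 37157 = 73·509

73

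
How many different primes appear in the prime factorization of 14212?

4

14212 = 2^2 · 3553
3553 = 11 · 323
323 = 17 · 19
14212 = 2^2 · 11 · 17 · 19, which has 4 distinct prime factors.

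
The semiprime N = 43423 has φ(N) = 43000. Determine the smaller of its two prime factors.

173

φ(n) = (p−1)(q−1) = n − (p+q) + 1, so p + q = 43423 − 43000 + 1 = 424.
p and q are the roots of t² − 424t + 43423 = 0.
Discriminant: 424² − 4·43423 = 179776 − 173692 = 6084; √6084 = 78.
q = (424 − 78)/2 = 173, p = (424 + 78)/2 = 251.
Check: 173 · 251 = 43423.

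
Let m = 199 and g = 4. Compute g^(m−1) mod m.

1

4^1 ≡ 4 (mod 199)
4^2 ≡ 4^2 = 16 ≡ 16 (mod 199)
4^4 ≡ 16^2 = 256 ≡ 57 (mod 199)
4^8 ≡ 57^2 = 3249 ≡ 65 (mod 199)
4^16 ≡ 65^2 = 4225 ≡ 46 (mod 199)
4^32 ≡ 46^2 = 2116 ≡ 126 (mod 199)
4^64 ≡ 126^2 = 15876 ≡ 155 (mod 199)
4^128 ≡ 155^2 = 24025 ≡ 145 (mod 199)
198 = 128 + 64 + 4 + 2 in binary powers of 2.
So 4^198 ≡ 145 · 155 · 57 · 16 ≡ 1 (mod 199).
Since the result is 1, base 4 gives no evidence that 199 is composite.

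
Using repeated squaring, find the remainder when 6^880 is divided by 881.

1

6^1 ≡ 6 (mod 881)
6^2 ≡ 6^2 = 36 ≡ 36 (mod 881)
6^4 ≡ 36^2 = 1296 ≡ 415 (mod 881)
6^8 ≡ 415^2 = 172225 ≡ 430 (mod 881)
6^16 ≡ 430^2 = 184900 ≡ 771 (mod 881)
6^32 ≡ 771^2 = 594441 ≡ 647 (mod 881)
6^64 ≡ 647^2 = 418609 ≡ 134 (mod 881)
6^128 ≡ 134^2 = 17956 ≡ 336 (mod 881)
6^256 ≡ 336^2 = 112896 ≡ 128 (mod 881)
6^512 ≡ 128^2 = 16384 ≡ 526 (mod 881)
880 = 512 + 256 + 64 + 32 + 16 in binary powers of 2.
So 6^880 ≡ 526 · 128 · 134 · 647 · 771 ≡ 1 (mod 881).
Since the result is 1, base 6 gives no evidence that 881 is composite.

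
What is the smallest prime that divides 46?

2

46 is even: 2 divides it.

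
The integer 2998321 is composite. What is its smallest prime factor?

59

2998321 is odd.
Digit sum 34, not divisible by 3.
Ends in 1: not divisible by 5.
7: 2998321 = 7·428331 + 4
11: 2998321 = 11·272574 + 7
13: 2998321 = 13·230640 + 1
17: 2998321 = 17·176371 + 14
19: 2998321 = 19·157806 + 7
23: 2998321 = 23·130361 + 18
29: 2998321 = 29·103390 + 11
31: 2998321 = 31·96720 + 1
37: 2998321 = 37·81035 + 26
41: 2998321 = 41·73129 + 32
43: 2998321 = 43·69728 + 17
47: 2998321 = 47·63794 + 3
53: 2998321 = 53·56572 + 5
59: 2998321 = 59·50819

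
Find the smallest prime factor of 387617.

387617 is odd.
Digit sum 32, not divisible by 3.
Ends in 7: not divisible by 5.
7: 387617 = 7·55373 + 6
11: 387617 = 11·35237 + 10
13: 387617 = 13·29816 + 9
17: 387617 = 17·22801

17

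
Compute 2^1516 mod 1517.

2^1 ≡ 2 (mod 1517)
2^2 ≡ 2^2 = 4 ≡ 4 (mod 1517)
2^4 ≡ 4^2 = 16 ≡ 16 (mod 1517)
2^8 ≡ 16^2 = 256 ≡ 256 (mod 1517)
2^16 ≡ 256^2 = 65536 ≡ 305 (mod 1517)
2^32 ≡ 305^2 = 93025 ≡ 488 (mod 1517)
2^64 ≡ 488^2 = 238144 ≡ 1492 (mod 1517)
2^128 ≡ 1492^2 = 2226064 ≡ 625 (mod 1517)
2^256 ≡ 625^2 = 390625 ≡ 756 (mod 1517)
2^512 ≡ 756^2 = 571536 ≡ 1144 (mod 1517)
2^1024 ≡ 1144^2 = 1308736 ≡ 1082 (mod 1517)
1516 = 1024 + 256 + 128 + 64 + 32 + 8 + 4 in binary powers of 2.
So 2^1516 ≡ 1082 · 756 · 625 · 1492 · 488 · 256 · 16 ≡ 756 (mod 1517).
Since 756 ≠ 1, base 2 is a Fermat witness: 1517 is composite.

756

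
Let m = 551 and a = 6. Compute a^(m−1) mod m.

6^1 ≡ 6 (mod 551)
6^2 ≡ 6^2 = 36 ≡ 36 (mod 551)
6^4 ≡ 36^2 = 1296 ≡ 194 (mod 551)
6^8 ≡ 194^2 = 37636 ≡ 168 (mod 551)
6^16 ≡ 168^2 = 28224 ≡ 123 (mod 551)
6^32 ≡ 123^2 = 15129 ≡ 252 (mod 551)
6^64 ≡ 252^2 = 63504 ≡ 139 (mod 551)
6^128 ≡ 139^2 = 19321 ≡ 36 (mod 551)
6^256 ≡ 36^2 = 1296 ≡ 194 (mod 551)
6^512 ≡ 194^2 = 37636 ≡ 168 (mod 551)
550 = 512 + 32 + 4 + 2 in binary powers of 2.
So 6^550 ≡ 168 · 252 · 194 · 36 ≡ 310 (mod 551).
Since 310 ≠ 1, base 6 is a Fermat witness: 551 is composite.

310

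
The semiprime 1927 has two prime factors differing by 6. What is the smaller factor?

41

Since p = q + 6, we have 1927 = q(q + 6), so q² + 6q − 1927 = 0.
Discriminant: 6² + 4·1927 = 36 + 7708 = 7744; √7744 = 88.
q = (−6 + 88)/2 = 41, and p = q + 6 = 47.
Check: 41 · 47 = 1927.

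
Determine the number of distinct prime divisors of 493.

493 = 17 · 29
493 = 17 · 29, which has 2 distinct prime factors.

2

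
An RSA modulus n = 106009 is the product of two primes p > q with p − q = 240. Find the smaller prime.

227

Since p = q + 240, we have 106009 = q(q + 240), so q² + 240q − 106009 = 0.
Discriminant: 240² + 4·106009 = 57600 + 424036 = 481636; √481636 = 694.
q = (−240 + 694)/2 = 227, and p = q + 240 = 467.
Check: 227 · 467 = 106009.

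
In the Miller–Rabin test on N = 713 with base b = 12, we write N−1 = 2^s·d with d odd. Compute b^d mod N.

713 − 1 = 712 = 2^3 · 89, so d = 89.
12^1 ≡ 12 (mod 713)
12^2 ≡ 12^2 = 144 ≡ 144 (mod 713)
12^4 ≡ 144^2 = 20736 ≡ 59 (mod 713)
12^8 ≡ 59^2 = 3481 ≡ 629 (mod 713)
12^16 ≡ 629^2 = 395641 ≡ 639 (mod 713)
12^32 ≡ 639^2 = 408321 ≡ 485 (mod 713)
12^64 ≡ 485^2 = 235225 ≡ 648 (mod 713)
89 = 64 + 16 + 8 + 1 in binary powers of 2.
So 12^89 ≡ 648 · 639 · 629 · 12 ≡ 633 (mod 713).
Squaring chain: 633 → 696 → 289; never reaches −1, so base 12 is a Miller–Rabin witness that 713 is composite.

633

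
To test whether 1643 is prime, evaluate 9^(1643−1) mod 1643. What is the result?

9^1 ≡ 9 (mod 1643)
9^2 ≡ 9^2 = 81 ≡ 81 (mod 1643)
9^4 ≡ 81^2 = 6561 ≡ 1632 (mod 1643)
9^8 ≡ 1632^2 = 2663424 ≡ 121 (mod 1643)
9^16 ≡ 121^2 = 14641 ≡ 1497 (mod 1643)
9^32 ≡ 1497^2 = 2241009 ≡ 1600 (mod 1643)
9^64 ≡ 1600^2 = 2560000 ≡ 206 (mod 1643)
9^128 ≡ 206^2 = 42436 ≡ 1361 (mod 1643)
9^256 ≡ 1361^2 = 1852321 ≡ 660 (mod 1643)
9^512 ≡ 660^2 = 435600 ≡ 205 (mod 1643)
9^1024 ≡ 205^2 = 42025 ≡ 950 (mod 1643)
1642 = 1024 + 512 + 64 + 32 + 8 + 2 in binary powers of 2.
So 9^1642 ≡ 950 · 205 · 206 · 1600 · 121 · 81 ≡ 413 (mod 1643).
Since 413 ≠ 1, base 9 is a Fermat witness: 1643 is composite.

413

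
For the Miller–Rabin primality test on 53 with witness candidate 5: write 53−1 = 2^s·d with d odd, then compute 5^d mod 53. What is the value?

53 − 1 = 52 = 2^2 · 13, so d = 13.
5^1 ≡ 5 (mod 53)
5^2 ≡ 5^2 = 25 ≡ 25 (mod 53)
5^4 ≡ 25^2 = 625 ≡ 42 (mod 53)
5^8 ≡ 42^2 = 1764 ≡ 15 (mod 53)
13 = 8 + 4 + 1 in binary powers of 2.
So 5^13 ≡ 15 · 42 · 5 ≡ 23 (mod 53).
Squaring chain: 23 → 52; reaches −1, so base 5 does not prove 53 composite.

23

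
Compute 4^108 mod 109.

4^1 ≡ 4 (mod 109)
4^2 ≡ 4^2 = 16 ≡ 16 (mod 109)
4^4 ≡ 16^2 = 256 ≡ 38 (mod 109)
4^8 ≡ 38^2 = 1444 ≡ 27 (mod 109)
4^16 ≡ 27^2 = 729 ≡ 75 (mod 109)
4^32 ≡ 75^2 = 5625 ≡ 66 (mod 109)
4^64 ≡ 66^2 = 4356 ≡ 105 (mod 109)
108 = 64 + 32 + 8 + 4 in binary powers of 2.
So 4^108 ≡ 105 · 66 · 27 · 38 ≡ 1 (mod 109).
Since the result is 1, base 4 gives no evidence that 109 is composite.

1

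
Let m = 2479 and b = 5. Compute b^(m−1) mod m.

545

5^1 ≡ 5 (mod 2479)
5^2 ≡ 5^2 = 25 ≡ 25 (mod 2479)
5^4 ≡ 25^2 = 625 ≡ 625 (mod 2479)
5^8 ≡ 625^2 = 390625 ≡ 1422 (mod 2479)
5^16 ≡ 1422^2 = 2022084 ≡ 1699 (mod 2479)
5^32 ≡ 1699^2 = 2886601 ≡ 1045 (mod 2479)
5^64 ≡ 1045^2 = 1092025 ≡ 1265 (mod 2479)
5^128 ≡ 1265^2 = 1600225 ≡ 1270 (mod 2479)
5^256 ≡ 1270^2 = 1612900 ≡ 1550 (mod 2479)
5^512 ≡ 1550^2 = 2402500 ≡ 349 (mod 2479)
5^1024 ≡ 349^2 = 121801 ≡ 330 (mod 2479)
5^2048 ≡ 330^2 = 108900 ≡ 2303 (mod 2479)
2478 = 2048 + 256 + 128 + 32 + 8 + 4 + 2 in binary powers of 2.
So 5^2478 ≡ 2303 · 1550 · 1270 · 1045 · 1422 · 625 · 25 ≡ 545 (mod 2479).
Since 545 ≠ 1, base 5 is a Fermat witness: 2479 is composite.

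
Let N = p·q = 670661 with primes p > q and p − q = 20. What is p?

829

Since p = q + 20, we have 670661 = q(q + 20), so q² + 20q − 670661 = 0.
Discriminant: 20² + 4·670661 = 400 + 2682644 = 2683044; √2683044 = 1638.
q = (−20 + 1638)/2 = 809, and p = q + 20 = 829.
Check: 809 · 829 = 670661.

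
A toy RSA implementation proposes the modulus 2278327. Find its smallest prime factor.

2278327 is odd.
Digit sum 31, not divisible by 3.
Ends in 7: not divisible by 5.
7: 2278327 = 7·325475 + 2
11: 2278327 = 11·207120 + 7
13: 2278327 = 13·175255 + 12
17: 2278327 = 17·134019 + 4
19: 2278327 = 19·119911 + 18
23: 2278327 = 23·99057 + 16
29: 2278327 = 29·78563

29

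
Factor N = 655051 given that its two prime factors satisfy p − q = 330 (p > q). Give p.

Since p = q + 330, we have 655051 = q(q + 330), so q² + 330q − 655051 = 0.
Discriminant: 330² + 4·655051 = 108900 + 2620204 = 2729104; √2729104 = 1652.
q = (−330 + 1652)/2 = 661, and p = q + 330 = 991.
Check: 661 · 991 = 655051.

991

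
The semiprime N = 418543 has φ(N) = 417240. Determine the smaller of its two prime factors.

φ(n) = (p−1)(q−1) = n − (p+q) + 1, so p + q = 418543 − 417240 + 1 = 1304.
p and q are the roots of t² − 1304t + 418543 = 0.
Discriminant: 1304² − 4·418543 = 1700416 − 1674172 = 26244; √26244 = 162.
q = (1304 − 162)/2 = 571, p = (1304 + 162)/2 = 733.
Check: 571 · 733 = 418543.

571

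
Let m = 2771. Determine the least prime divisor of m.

17

2771 is odd.
Digit sum 17, not divisible by 3.
Ends in 1: not divisible by 5.
7: 2771 = 7·395 + 6
11: 2771 = 11·251 + 10
13: 2771 = 13·213 + 2
17: 2771 = 17·163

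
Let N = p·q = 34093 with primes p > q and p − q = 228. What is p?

Since p = q + 228, we have 34093 = q(q + 228), so q² + 228q − 34093 = 0.
Discriminant: 228² + 4·34093 = 51984 + 136372 = 188356; √188356 = 434.
q = (−228 + 434)/2 = 103, and p = q + 228 = 331.
Check: 103 · 331 = 34093.

331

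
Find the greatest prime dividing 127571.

83

127571 = 29 · 4399
4399 = 53 · 83
83 is prime.
So 127571 = 29 · 53 · 83; the largest prime factor is 83.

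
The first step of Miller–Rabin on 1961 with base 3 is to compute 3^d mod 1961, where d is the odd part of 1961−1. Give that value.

1961 − 1 = 1960 = 2^3 · 245, so d = 245.
3^1 ≡ 3 (mod 1961)
3^2 ≡ 3^2 = 9 ≡ 9 (mod 1961)
3^4 ≡ 9^2 = 81 ≡ 81 (mod 1961)
3^8 ≡ 81^2 = 6561 ≡ 678 (mod 1961)
3^16 ≡ 678^2 = 459684 ≡ 810 (mod 1961)
3^32 ≡ 810^2 = 656100 ≡ 1126 (mod 1961)
3^64 ≡ 1126^2 = 1267876 ≡ 1070 (mod 1961)
3^128 ≡ 1070^2 = 1144900 ≡ 1637 (mod 1961)
245 = 128 + 64 + 32 + 16 + 4 + 1 in binary powers of 2.
So 3^245 ≡ 1637 · 1070 · 1126 · 810 · 81 · 3 ≡ 509 (mod 1961).
Squaring chain: 509 → 229 → 1455; never reaches −1, so base 3 is a Miller–Rabin witness that 1961 is composite.

509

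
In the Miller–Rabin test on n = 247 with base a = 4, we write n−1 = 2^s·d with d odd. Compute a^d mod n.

247 − 1 = 246 = 2^1 · 123, so d = 123.
4^1 ≡ 4 (mod 247)
4^2 ≡ 4^2 = 16 ≡ 16 (mod 247)
4^4 ≡ 16^2 = 256 ≡ 9 (mod 247)
4^8 ≡ 9^2 = 81 ≡ 81 (mod 247)
4^16 ≡ 81^2 = 6561 ≡ 139 (mod 247)
4^32 ≡ 139^2 = 19321 ≡ 55 (mod 247)
4^64 ≡ 55^2 = 3025 ≡ 61 (mod 247)
123 = 64 + 32 + 16 + 8 + 2 + 1 in binary powers of 2.
So 4^123 ≡ 61 · 55 · 139 · 81 · 16 · 4 ≡ 220 (mod 247).
Squaring chain: 220; never reaches −1, so base 4 is a Miller–Rabin witness that 247 is composite.

220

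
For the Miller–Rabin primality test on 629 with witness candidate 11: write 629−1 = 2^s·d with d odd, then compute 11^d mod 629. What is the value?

629 − 1 = 628 = 2^2 · 157, so d = 157.
11^1 ≡ 11 (mod 629)
11^2 ≡ 11^2 = 121 ≡ 121 (mod 629)
11^4 ≡ 121^2 = 14641 ≡ 174 (mod 629)
11^8 ≡ 174^2 = 30276 ≡ 84 (mod 629)
11^16 ≡ 84^2 = 7056 ≡ 137 (mod 629)
11^32 ≡ 137^2 = 18769 ≡ 528 (mod 629)
11^64 ≡ 528^2 = 278784 ≡ 137 (mod 629)
11^128 ≡ 137^2 = 18769 ≡ 528 (mod 629)
157 = 128 + 16 + 8 + 4 + 1 in binary powers of 2.
So 11^157 ≡ 528 · 137 · 84 · 174 · 11 ≡ 381 (mod 629).
Squaring chain: 381 → 491; never reaches −1, so base 11 is a Miller–Rabin witness that 629 is composite.

381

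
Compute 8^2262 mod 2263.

8^1 ≡ 8 (mod 2263)
8^2 ≡ 8^2 = 64 ≡ 64 (mod 2263)
8^4 ≡ 64^2 = 4096 ≡ 1833 (mod 2263)
8^8 ≡ 1833^2 = 3359889 ≡ 1597 (mod 2263)
8^16 ≡ 1597^2 = 2550409 ≡ 8 (mod 2263)
8^32 ≡ 8^2 = 64 ≡ 64 (mod 2263)
8^64 ≡ 64^2 = 4096 ≡ 1833 (mod 2263)
8^128 ≡ 1833^2 = 3359889 ≡ 1597 (mod 2263)
8^256 ≡ 1597^2 = 2550409 ≡ 8 (mod 2263)
8^512 ≡ 8^2 = 64 ≡ 64 (mod 2263)
8^1024 ≡ 64^2 = 4096 ≡ 1833 (mod 2263)
8^2048 ≡ 1833^2 = 3359889 ≡ 1597 (mod 2263)
2262 = 2048 + 128 + 64 + 16 + 4 + 2 in binary powers of 2.
So 8^2262 ≡ 1597 · 1597 · 1833 · 8 · 1833 · 64 ≡ 1242 (mod 2263).
Since 1242 ≠ 1, base 8 is a Fermat witness: 2263 is composite.

1242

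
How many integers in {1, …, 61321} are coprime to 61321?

Factor: 61321 = 13 · 53 · 89.
φ(61321) = (13−1) · (53−1) · (89−1) = 12 · 52 · 88 = 54912.

54912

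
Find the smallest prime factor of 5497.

5497 is odd.
Digit sum 25, not divisible by 3.
Ends in 7: not divisible by 5.
7: 5497 = 7·785 + 2
11: 5497 = 11·499 + 8
13: 5497 = 13·422 + 11
17: 5497 = 17·323 + 6
19: 5497 = 19·289 + 6
23: 5497 = 23·239

23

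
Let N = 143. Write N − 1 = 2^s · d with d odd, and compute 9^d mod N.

42

143 − 1 = 142 = 2^1 · 71, so d = 71.
9^1 ≡ 9 (mod 143)
9^2 ≡ 9^2 = 81 ≡ 81 (mod 143)
9^4 ≡ 81^2 = 6561 ≡ 126 (mod 143)
9^8 ≡ 126^2 = 15876 ≡ 3 (mod 143)
9^16 ≡ 3^2 = 9 ≡ 9 (mod 143)
9^32 ≡ 9^2 = 81 ≡ 81 (mod 143)
9^64 ≡ 81^2 = 6561 ≡ 126 (mod 143)
71 = 64 + 4 + 2 + 1 in binary powers of 2.
So 9^71 ≡ 126 · 126 · 81 · 9 ≡ 42 (mod 143).
Squaring chain: 42; never reaches −1, so base 9 is a Miller–Rabin witness that 143 is composite.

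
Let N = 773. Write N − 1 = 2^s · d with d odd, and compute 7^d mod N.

317

773 − 1 = 772 = 2^2 · 193, so d = 193.
7^1 ≡ 7 (mod 773)
7^2 ≡ 7^2 = 49 ≡ 49 (mod 773)
7^4 ≡ 49^2 = 2401 ≡ 82 (mod 773)
7^8 ≡ 82^2 = 6724 ≡ 540 (mod 773)
7^16 ≡ 540^2 = 291600 ≡ 179 (mod 773)
7^32 ≡ 179^2 = 32041 ≡ 348 (mod 773)
7^64 ≡ 348^2 = 121104 ≡ 516 (mod 773)
7^128 ≡ 516^2 = 266256 ≡ 344 (mod 773)
193 = 128 + 64 + 1 in binary powers of 2.
So 7^193 ≡ 344 · 516 · 7 ≡ 317 (mod 773).
Squaring chain: 317 → 772; reaches −1, so base 7 does not prove 773 composite.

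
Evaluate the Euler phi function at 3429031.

Factor: 3429031 = 109 · 163 · 193.
φ(3429031) = (109−1) · (163−1) · (193−1) = 108 · 162 · 192 = 3359232.

3359232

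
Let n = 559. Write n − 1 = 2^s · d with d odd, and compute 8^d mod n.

70

559 − 1 = 558 = 2^1 · 279, so d = 279.
8^1 ≡ 8 (mod 559)
8^2 ≡ 8^2 = 64 ≡ 64 (mod 559)
8^4 ≡ 64^2 = 4096 ≡ 183 (mod 559)
8^8 ≡ 183^2 = 33489 ≡ 508 (mod 559)
8^16 ≡ 508^2 = 258064 ≡ 365 (mod 559)
8^32 ≡ 365^2 = 133225 ≡ 183 (mod 559)
8^64 ≡ 183^2 = 33489 ≡ 508 (mod 559)
8^128 ≡ 508^2 = 258064 ≡ 365 (mod 559)
8^256 ≡ 365^2 = 133225 ≡ 183 (mod 559)
279 = 256 + 16 + 4 + 2 + 1 in binary powers of 2.
So 8^279 ≡ 183 · 365 · 183 · 64 · 8 ≡ 70 (mod 559).
Squaring chain: 70; never reaches −1, so base 8 is a Miller–Rabin witness that 559 is composite.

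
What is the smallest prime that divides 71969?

79

71969 is odd.
Digit sum 32, not divisible by 3.
Ends in 9: not divisible by 5.
7: 71969 = 7·10281 + 2
11: 71969 = 11·6542 + 7
13: 71969 = 13·5536 + 1
17: 71969 = 17·4233 + 8
19: 71969 = 19·3787 + 16
23: 71969 = 23·3129 + 2
29: 71969 = 29·2481 + 20
31: 71969 = 31·2321 + 18
37: 71969 = 37·1945 + 4
41: 71969 = 41·1755 + 14
43: 71969 = 43·1673 + 30
47: 71969 = 47·1531 + 12
53: 71969 = 53·1357 + 48
59: 71969 = 59·1219 + 48
61: 71969 = 61·1179 + 50
67: 71969 = 67·1074 + 11
71: 71969 = 71·1013 + 46
73: 71969 = 73·985 + 64
79: 71969 = 79·911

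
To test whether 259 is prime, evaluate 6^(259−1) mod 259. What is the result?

6^1 ≡ 6 (mod 259)
6^2 ≡ 6^2 = 36 ≡ 36 (mod 259)
6^4 ≡ 36^2 = 1296 ≡ 1 (mod 259)
6^8 ≡ 1^2 = 1 ≡ 1 (mod 259)
6^16 ≡ 1^2 = 1 ≡ 1 (mod 259)
6^32 ≡ 1^2 = 1 ≡ 1 (mod 259)
6^64 ≡ 1^2 = 1 ≡ 1 (mod 259)
6^128 ≡ 1^2 = 1 ≡ 1 (mod 259)
6^256 ≡ 1^2 = 1 ≡ 1 (mod 259)
258 = 256 + 2 in binary powers of 2.
So 6^258 ≡ 1 · 36 ≡ 36 (mod 259).
Since 36 ≠ 1, base 6 is a Fermat witness: 259 is composite.

36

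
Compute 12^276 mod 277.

12^1 ≡ 12 (mod 277)
12^2 ≡ 12^2 = 144 ≡ 144 (mod 277)
12^4 ≡ 144^2 = 20736 ≡ 238 (mod 277)
12^8 ≡ 238^2 = 56644 ≡ 136 (mod 277)
12^16 ≡ 136^2 = 18496 ≡ 214 (mod 277)
12^32 ≡ 214^2 = 45796 ≡ 91 (mod 277)
12^64 ≡ 91^2 = 8281 ≡ 248 (mod 277)
12^128 ≡ 248^2 = 61504 ≡ 10 (mod 277)
12^256 ≡ 10^2 = 100 ≡ 100 (mod 277)
276 = 256 + 16 + 4 in binary powers of 2.
So 12^276 ≡ 100 · 214 · 238 ≡ 1 (mod 277).
Since the result is 1, base 12 gives no evidence that 277 is composite.

1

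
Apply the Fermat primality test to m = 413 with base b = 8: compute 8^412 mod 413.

8^1 ≡ 8 (mod 413)
8^2 ≡ 8^2 = 64 ≡ 64 (mod 413)
8^4 ≡ 64^2 = 4096 ≡ 379 (mod 413)
8^8 ≡ 379^2 = 143641 ≡ 330 (mod 413)
8^16 ≡ 330^2 = 108900 ≡ 281 (mod 413)
8^32 ≡ 281^2 = 78961 ≡ 78 (mod 413)
8^64 ≡ 78^2 = 6084 ≡ 302 (mod 413)
8^128 ≡ 302^2 = 91204 ≡ 344 (mod 413)
8^256 ≡ 344^2 = 118336 ≡ 218 (mod 413)
412 = 256 + 128 + 16 + 8 + 4 in binary powers of 2.
So 8^412 ≡ 218 · 344 · 281 · 330 · 379 ≡ 302 (mod 413).
Since 302 ≠ 1, base 8 is a Fermat witness: 413 is composite.

302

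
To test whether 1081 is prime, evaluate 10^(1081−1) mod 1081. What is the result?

10^1 ≡ 10 (mod 1081)
10^2 ≡ 10^2 = 100 ≡ 100 (mod 1081)
10^4 ≡ 100^2 = 10000 ≡ 271 (mod 1081)
10^8 ≡ 271^2 = 73441 ≡ 1014 (mod 1081)
10^16 ≡ 1014^2 = 1028196 ≡ 165 (mod 1081)
10^32 ≡ 165^2 = 27225 ≡ 200 (mod 1081)
10^64 ≡ 200^2 = 40000 ≡ 3 (mod 1081)
10^128 ≡ 3^2 = 9 ≡ 9 (mod 1081)
10^256 ≡ 9^2 = 81 ≡ 81 (mod 1081)
10^512 ≡ 81^2 = 6561 ≡ 75 (mod 1081)
10^1024 ≡ 75^2 = 5625 ≡ 220 (mod 1081)
1080 = 1024 + 32 + 16 + 8 in binary powers of 2.
So 10^1080 ≡ 220 · 200 · 165 · 1014 ≡ 813 (mod 1081).
Since 813 ≠ 1, base 10 is a Fermat witness: 1081 is composite.

813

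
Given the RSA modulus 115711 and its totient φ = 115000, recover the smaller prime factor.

φ(n) = (p−1)(q−1) = n − (p+q) + 1, so p + q = 115711 − 115000 + 1 = 712.
p and q are the roots of t² − 712t + 115711 = 0.
Discriminant: 712² − 4·115711 = 506944 − 462844 = 44100; √44100 = 210.
q = (712 − 210)/2 = 251, p = (712 + 210)/2 = 461.
Check: 251 · 461 = 115711.

251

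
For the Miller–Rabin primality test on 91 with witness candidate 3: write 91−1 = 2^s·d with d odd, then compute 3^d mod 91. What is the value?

27

91 − 1 = 90 = 2^1 · 45, so d = 45.
3^1 ≡ 3 (mod 91)
3^2 ≡ 3^2 = 9 ≡ 9 (mod 91)
3^4 ≡ 9^2 = 81 ≡ 81 (mod 91)
3^8 ≡ 81^2 = 6561 ≡ 9 (mod 91)
3^16 ≡ 9^2 = 81 ≡ 81 (mod 91)
3^32 ≡ 81^2 = 6561 ≡ 9 (mod 91)
45 = 32 + 8 + 4 + 1 in binary powers of 2.
So 3^45 ≡ 9 · 9 · 81 · 3 ≡ 27 (mod 91).
Squaring chain: 27; never reaches −1, so base 3 is a Miller–Rabin witness that 91 is composite.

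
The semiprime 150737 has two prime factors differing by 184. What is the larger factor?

Since p = q + 184, we have 150737 = q(q + 184), so q² + 184q − 150737 = 0.
Discriminant: 184² + 4·150737 = 33856 + 602948 = 636804; √636804 = 798.
q = (−184 + 798)/2 = 307, and p = q + 184 = 491.
Check: 307 · 491 = 150737.

491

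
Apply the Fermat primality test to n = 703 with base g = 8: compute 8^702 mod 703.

8^1 ≡ 8 (mod 703)
8^2 ≡ 8^2 = 64 ≡ 64 (mod 703)
8^4 ≡ 64^2 = 4096 ≡ 581 (mod 703)
8^8 ≡ 581^2 = 337561 ≡ 121 (mod 703)
8^16 ≡ 121^2 = 14641 ≡ 581 (mod 703)
8^32 ≡ 581^2 = 337561 ≡ 121 (mod 703)
8^64 ≡ 121^2 = 14641 ≡ 581 (mod 703)
8^128 ≡ 581^2 = 337561 ≡ 121 (mod 703)
8^256 ≡ 121^2 = 14641 ≡ 581 (mod 703)
8^512 ≡ 581^2 = 337561 ≡ 121 (mod 703)
702 = 512 + 128 + 32 + 16 + 8 + 4 + 2 in binary powers of 2.
So 8^702 ≡ 121 · 121 · 121 · 581 · 121 · 581 · 64 ≡ 628 (mod 703).
Since 628 ≠ 1, base 8 is a Fermat witness: 703 is composite.

628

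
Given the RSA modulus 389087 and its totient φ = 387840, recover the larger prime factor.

φ(n) = (p−1)(q−1) = n − (p+q) + 1, so p + q = 389087 − 387840 + 1 = 1248.
p and q are the roots of t² − 1248t + 389087 = 0.
Discriminant: 1248² − 4·389087 = 1557504 − 1556348 = 1156; √1156 = 34.
q = (1248 − 34)/2 = 607, p = (1248 + 34)/2 = 641.
Check: 607 · 641 = 389087.

641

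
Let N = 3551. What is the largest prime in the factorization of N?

67

3551 = 53 · 67
67 is prime.
So 3551 = 53 · 67; the largest prime factor is 67.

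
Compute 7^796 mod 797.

7^1 ≡ 7 (mod 797)
7^2 ≡ 7^2 = 49 ≡ 49 (mod 797)
7^4 ≡ 49^2 = 2401 ≡ 10 (mod 797)
7^8 ≡ 10^2 = 100 ≡ 100 (mod 797)
7^16 ≡ 100^2 = 10000 ≡ 436 (mod 797)
7^32 ≡ 436^2 = 190096 ≡ 410 (mod 797)
7^64 ≡ 410^2 = 168100 ≡ 730 (mod 797)
7^128 ≡ 730^2 = 532900 ≡ 504 (mod 797)
7^256 ≡ 504^2 = 254016 ≡ 570 (mod 797)
7^512 ≡ 570^2 = 324900 ≡ 521 (mod 797)
796 = 512 + 256 + 16 + 8 + 4 in binary powers of 2.
So 7^796 ≡ 521 · 570 · 436 · 100 · 10 ≡ 1 (mod 797).
Since the result is 1, base 7 gives no evidence that 797 is composite.

1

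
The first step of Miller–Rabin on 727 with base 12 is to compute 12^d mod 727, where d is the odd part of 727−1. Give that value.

727 − 1 = 726 = 2^1 · 363, so d = 363.
12^1 ≡ 12 (mod 727)
12^2 ≡ 12^2 = 144 ≡ 144 (mod 727)
12^4 ≡ 144^2 = 20736 ≡ 380 (mod 727)
12^8 ≡ 380^2 = 144400 ≡ 454 (mod 727)
12^16 ≡ 454^2 = 206116 ≡ 375 (mod 727)
12^32 ≡ 375^2 = 140625 ≡ 314 (mod 727)
12^64 ≡ 314^2 = 98596 ≡ 451 (mod 727)
12^128 ≡ 451^2 = 203401 ≡ 568 (mod 727)
12^256 ≡ 568^2 = 322624 ≡ 563 (mod 727)
363 = 256 + 64 + 32 + 8 + 2 + 1 in binary powers of 2.
So 12^363 ≡ 563 · 451 · 314 · 454 · 144 · 12 ≡ 726 (mod 727).
Since 12^d ≡ 726 (mod 727), base 12 does not prove 727 composite.

726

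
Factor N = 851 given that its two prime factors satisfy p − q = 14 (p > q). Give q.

23

Since p = q + 14, we have 851 = q(q + 14), so q² + 14q − 851 = 0.
Discriminant: 14² + 4·851 = 196 + 3404 = 3600; √3600 = 60.
q = (−14 + 60)/2 = 23, and p = q + 14 = 37.
Check: 23 · 37 = 851.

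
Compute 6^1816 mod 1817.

98

6^1 ≡ 6 (mod 1817)
6^2 ≡ 6^2 = 36 ≡ 36 (mod 1817)
6^4 ≡ 36^2 = 1296 ≡ 1296 (mod 1817)
6^8 ≡ 1296^2 = 1679616 ≡ 708 (mod 1817)
6^16 ≡ 708^2 = 501264 ≡ 1589 (mod 1817)
6^32 ≡ 1589^2 = 2524921 ≡ 1108 (mod 1817)
6^64 ≡ 1108^2 = 1227664 ≡ 1189 (mod 1817)
6^128 ≡ 1189^2 = 1413721 ≡ 95 (mod 1817)
6^256 ≡ 95^2 = 9025 ≡ 1757 (mod 1817)
6^512 ≡ 1757^2 = 3087049 ≡ 1783 (mod 1817)
6^1024 ≡ 1783^2 = 3179089 ≡ 1156 (mod 1817)
1816 = 1024 + 512 + 256 + 16 + 8 in binary powers of 2.
So 6^1816 ≡ 1156 · 1783 · 1757 · 1589 · 708 ≡ 98 (mod 1817).
Since 98 ≠ 1, base 6 is a Fermat witness: 1817 is composite.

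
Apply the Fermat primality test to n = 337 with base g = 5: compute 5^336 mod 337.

1

5^1 ≡ 5 (mod 337)
5^2 ≡ 5^2 = 25 ≡ 25 (mod 337)
5^4 ≡ 25^2 = 625 ≡ 288 (mod 337)
5^8 ≡ 288^2 = 82944 ≡ 42 (mod 337)
5^16 ≡ 42^2 = 1764 ≡ 79 (mod 337)
5^32 ≡ 79^2 = 6241 ≡ 175 (mod 337)
5^64 ≡ 175^2 = 30625 ≡ 295 (mod 337)
5^128 ≡ 295^2 = 87025 ≡ 79 (mod 337)
5^256 ≡ 79^2 = 6241 ≡ 175 (mod 337)
336 = 256 + 64 + 16 in binary powers of 2.
So 5^336 ≡ 175 · 295 · 79 ≡ 1 (mod 337).
Since the result is 1, base 5 gives no evidence that 337 is composite.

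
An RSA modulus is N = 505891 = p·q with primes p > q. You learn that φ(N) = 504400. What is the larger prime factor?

971

φ(n) = (p−1)(q−1) = n − (p+q) + 1, so p + q = 505891 − 504400 + 1 = 1492.
p and q are the roots of t² − 1492t + 505891 = 0.
Discriminant: 1492² − 4·505891 = 2226064 − 2023564 = 202500; √202500 = 450.
q = (1492 − 450)/2 = 521, p = (1492 + 450)/2 = 971.
Check: 521 · 971 = 505891.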